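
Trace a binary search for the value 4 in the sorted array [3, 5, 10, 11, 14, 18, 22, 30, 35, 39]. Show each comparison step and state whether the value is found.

Binary search for 4 in [3, 5, 10, 11, 14, 18, 22, 30, 35, 39]:

lo=0, hi=9, mid=4, arr[mid]=14 -> 14 > 4, search left half
lo=0, hi=3, mid=1, arr[mid]=5 -> 5 > 4, search left half
lo=0, hi=0, mid=0, arr[mid]=3 -> 3 < 4, search right half
lo=1 > hi=0, target 4 not found

Binary search determines that 4 is not in the array after 3 comparisons. The search space was exhausted without finding the target.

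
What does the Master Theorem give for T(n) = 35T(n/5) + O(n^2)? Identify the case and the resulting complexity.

Master Theorem for T(n) = 35T(n/5) + O(n^2):

a = 35, b = 5, c = 2
log_b(a) = log_5(35) = 2.2091

Case 1: c = 2 < log_5(35) = 2.2091
T(n) = O(n^(log_5 35))

For T(n) = 35T(n/5) + O(n^2): log_5(35) = 2.2091. This is Case 1 of the Master Theorem (c < log_b(a), work dominated by leaves), giving O(n^(log_5 35)).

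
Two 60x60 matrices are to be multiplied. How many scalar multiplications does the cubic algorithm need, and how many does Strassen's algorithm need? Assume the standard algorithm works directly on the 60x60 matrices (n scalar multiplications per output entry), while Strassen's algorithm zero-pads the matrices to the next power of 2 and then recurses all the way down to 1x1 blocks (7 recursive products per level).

Matrix multiplication for 60x60 matrices:

Strassen's algorithm requires power-of-2 dimensions. Pad 60x60 to 64x64 (next power of 2).

Standard algorithm: 60^3 = 216000 multiplications
Strassen's algorithm: 7^(log2(64)) = 7^6 = 117649 multiplications
Savings: 216000 - 117649 = 98351 multiplications

Standard: 216000 multiplications (60^3). Strassen: 117649 multiplications (7^6, after padding to 64x64). Strassen reduces 8 recursive multiplications to 7 at each level.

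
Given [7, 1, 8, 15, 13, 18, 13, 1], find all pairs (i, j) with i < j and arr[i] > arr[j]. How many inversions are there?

Finding inversions in [7, 1, 8, 15, 13, 18, 13, 1]:

(0, 1): arr[0]=7 > arr[1]=1
(0, 7): arr[0]=7 > arr[7]=1
(2, 7): arr[2]=8 > arr[7]=1
(3, 4): arr[3]=15 > arr[4]=13
(3, 6): arr[3]=15 > arr[6]=13
(3, 7): arr[3]=15 > arr[7]=1
(4, 7): arr[4]=13 > arr[7]=1
(5, 6): arr[5]=18 > arr[6]=13
(5, 7): arr[5]=18 > arr[7]=1
(6, 7): arr[6]=13 > arr[7]=1

Total inversions: 10

The array has 10 inversion(s): (0,1), (0,7), (2,7), (3,4), (3,6), (3,7), (4,7), (5,6), (5,7), (6,7). Each pair (i,j) satisfies i < j and arr[i] > arr[j].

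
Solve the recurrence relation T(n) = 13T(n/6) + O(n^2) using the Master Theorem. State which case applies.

Master Theorem for T(n) = 13T(n/6) + O(n^2):

a = 13, b = 6, c = 2
log_b(a) = log_6(13) = 1.4315

Case 3: c = 2 > log_6(13) = 1.4315
T(n) = O(n^2) = O(n^2)

For T(n) = 13T(n/6) + O(n^2): log_6(13) = 1.4315. This is Case 3 of the Master Theorem (c > log_b(a), work dominated by root), giving O(n^2).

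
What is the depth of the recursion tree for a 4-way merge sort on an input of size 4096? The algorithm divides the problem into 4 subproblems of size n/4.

For divide and conquer with division factor 4:

Problem sizes at each level:
Level 0: 4096
Level 1: 1024
Level 2: 256
Level 3: 64
Level 4: 16
Level 5: 4
Level 6: 1

The root is level 0 and the size-1 base case is level 6 (the tree spans levels 0 through 6, i.e. 7 levels counting the root), so the depth is the number of divisions: log_4(4096) = 6

The recursion tree depth is log_4(4096) = 6. At each level, the problem size is divided by 4, so it takes 6 divisions to reduce to a base case of size 1. The algorithm makes 4 recursive calls at each level.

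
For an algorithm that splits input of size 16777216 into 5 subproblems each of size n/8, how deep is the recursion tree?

For divide and conquer with division factor 8:

Problem sizes at each level:
Level 0: 16777216
Level 1: 2097152
Level 2: 262144
Level 3: 32768
Level 4: 4096
Level 5: 512
Level 6: 64
Level 7: 8
Level 8: 1

The root is level 0 and the size-1 base case is level 8 (the tree spans levels 0 through 8, i.e. 9 levels counting the root), so the depth is the number of divisions: log_8(16777216) = 8

The recursion tree depth is log_8(16777216) = 8. At each level, the problem size is divided by 8, so it takes 8 divisions to reduce to a base case of size 1. The algorithm makes 5 recursive calls at each level.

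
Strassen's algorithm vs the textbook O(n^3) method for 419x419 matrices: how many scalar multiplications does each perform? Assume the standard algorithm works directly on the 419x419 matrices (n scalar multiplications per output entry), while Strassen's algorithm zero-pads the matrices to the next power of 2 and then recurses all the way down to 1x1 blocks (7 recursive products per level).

Matrix multiplication for 419x419 matrices:

Strassen's algorithm requires power-of-2 dimensions. Pad 419x419 to 512x512 (next power of 2).

Standard algorithm: 419^3 = 73560059 multiplications
Strassen's algorithm: 7^(log2(512)) = 7^9 = 40353607 multiplications
Savings: 73560059 - 40353607 = 33206452 multiplications

Standard: 73560059 multiplications (419^3). Strassen: 40353607 multiplications (7^9, after padding to 512x512). Strassen reduces 8 recursive multiplications to 7 at each level.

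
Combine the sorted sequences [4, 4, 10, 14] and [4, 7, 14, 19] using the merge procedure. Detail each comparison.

Merging process:

Compare 4 vs 4: take 4 from left. Merged: [4]
Compare 4 vs 4: take 4 from left. Merged: [4, 4]
Compare 10 vs 4: take 4 from right. Merged: [4, 4, 4]
Compare 10 vs 7: take 7 from right. Merged: [4, 4, 4, 7]
Compare 10 vs 14: take 10 from left. Merged: [4, 4, 4, 7, 10]
Compare 14 vs 14: take 14 from left. Merged: [4, 4, 4, 7, 10, 14]
Append remaining from right: [14, 19]. Merged: [4, 4, 4, 7, 10, 14, 14, 19]

Final merged array: [4, 4, 4, 7, 10, 14, 14, 19]
Total comparisons: 6

The merged array is [4, 4, 4, 7, 10, 14, 14, 19], requiring 6 comparisons. The merge step runs in O(n) time where n is the total number of elements.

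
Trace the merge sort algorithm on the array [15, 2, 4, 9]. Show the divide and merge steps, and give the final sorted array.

Merge sort trace:

Split: [15, 2, 4, 9] -> [15, 2] and [4, 9]
  Split: [15, 2] -> [15] and [2]
  Merge: [15] + [2] -> [2, 15]
  Split: [4, 9] -> [4] and [9]
  Merge: [4] + [9] -> [4, 9]
Merge: [2, 15] + [4, 9] -> [2, 4, 9, 15]

Final sorted array: [2, 4, 9, 15]

The merge sort proceeds by recursively splitting the array and merging sorted halves.
After all merges, the sorted array is [2, 4, 9, 15].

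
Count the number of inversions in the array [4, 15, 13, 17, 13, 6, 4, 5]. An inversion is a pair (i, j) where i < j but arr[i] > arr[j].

Finding inversions in [4, 15, 13, 17, 13, 6, 4, 5]:

(1, 2): arr[1]=15 > arr[2]=13
(1, 4): arr[1]=15 > arr[4]=13
(1, 5): arr[1]=15 > arr[5]=6
(1, 6): arr[1]=15 > arr[6]=4
(1, 7): arr[1]=15 > arr[7]=5
(2, 5): arr[2]=13 > arr[5]=6
(2, 6): arr[2]=13 > arr[6]=4
(2, 7): arr[2]=13 > arr[7]=5
(3, 4): arr[3]=17 > arr[4]=13
(3, 5): arr[3]=17 > arr[5]=6
(3, 6): arr[3]=17 > arr[6]=4
(3, 7): arr[3]=17 > arr[7]=5
(4, 5): arr[4]=13 > arr[5]=6
(4, 6): arr[4]=13 > arr[6]=4
(4, 7): arr[4]=13 > arr[7]=5
(5, 6): arr[5]=6 > arr[6]=4
(5, 7): arr[5]=6 > arr[7]=5

Total inversions: 17

The array has 17 inversion(s): (1,2), (1,4), (1,5), (1,6), (1,7), (2,5), (2,6), (2,7), (3,4), (3,5), (3,6), (3,7), (4,5), (4,6), (4,7), (5,6), (5,7). Each pair (i,j) satisfies i < j and arr[i] > arr[j].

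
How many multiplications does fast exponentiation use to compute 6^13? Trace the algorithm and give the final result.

Computing 6^13 by squaring (build up from 6^1; each line after the first costs one multiplication):

6^1 = 6
6^2 = (6^1)^2 = 6^2 = 36
6^3 = 6 * 6^2 = 6 * 36 = 216
6^6 = (6^3)^2 = 216^2 = 46656
6^12 = (6^6)^2 = 46656^2 = 2176782336
6^13 = 6 * 6^12 = 6 * 2176782336 = 13060694016

Result: 13060694016
Multiplications needed: 5 (5 lines after 6^1)

6^13 = 13060694016. Using exponentiation by squaring, this requires 5 multiplications. The key idea: if the exponent is even, square the half-power; if odd, multiply by the base once.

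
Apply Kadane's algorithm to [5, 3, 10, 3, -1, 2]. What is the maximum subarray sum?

Using Kadane's algorithm on [5, 3, 10, 3, -1, 2]:

Scanning through the array:
Position 1 (value 3): max_ending_here = 8, max_so_far = 8
Position 2 (value 10): max_ending_here = 18, max_so_far = 18
Position 3 (value 3): max_ending_here = 21, max_so_far = 21
Position 4 (value -1): max_ending_here = 20, max_so_far = 21
Position 5 (value 2): max_ending_here = 22, max_so_far = 22

Maximum subarray: [5, 3, 10, 3, -1, 2]
Maximum sum: 22

The maximum subarray is [5, 3, 10, 3, -1, 2] with sum 22. This subarray runs from index 0 to index 5.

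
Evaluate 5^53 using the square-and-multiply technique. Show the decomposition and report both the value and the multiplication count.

Computing 5^53 by squaring (build up from 5^1; each line after the first costs one multiplication):

5^1 = 5
5^2 = (5^1)^2 = 5^2 = 25
5^3 = 5 * 5^2 = 5 * 25 = 125
5^6 = (5^3)^2 = 125^2 = 15625
5^12 = (5^6)^2 = 15625^2 = 244140625
5^13 = 5 * 5^12 = 5 * 244140625 = 1220703125
5^26 = (5^13)^2 = 1220703125^2 = 1490116119384765625
5^52 = (5^26)^2 = 1490116119384765625^2 = 2220446049250313080847263336181640625
5^53 = 5 * 5^52 = 5 * 2220446049250313080847263336181640625 = 11102230246251565404236316680908203125

Result: 11102230246251565404236316680908203125
Multiplications needed: 8 (8 lines after 5^1)

5^53 = 11102230246251565404236316680908203125. Using exponentiation by squaring, this requires 8 multiplications. The key idea: if the exponent is even, square the half-power; if odd, multiply by the base once.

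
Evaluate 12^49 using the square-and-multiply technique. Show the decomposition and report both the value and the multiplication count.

Computing 12^49 by squaring (build up from 12^1; each line after the first costs one multiplication):

12^1 = 12
12^2 = (12^1)^2 = 12^2 = 144
12^3 = 12 * 12^2 = 12 * 144 = 1728
12^6 = (12^3)^2 = 1728^2 = 2985984
12^12 = (12^6)^2 = 2985984^2 = 8916100448256
12^24 = (12^12)^2 = 8916100448256^2 = 79496847203390844133441536
12^48 = (12^24)^2 = 79496847203390844133441536^2 = 6319748715279270675921934218987893281199411530039296
12^49 = 12 * 12^48 = 12 * 6319748715279270675921934218987893281199411530039296 = 75836984583351248111063210627854719374392938360471552

Result: 75836984583351248111063210627854719374392938360471552
Multiplications needed: 7 (7 lines after 12^1)

12^49 = 75836984583351248111063210627854719374392938360471552. Using exponentiation by squaring, this requires 7 multiplications. The key idea: if the exponent is even, square the half-power; if odd, multiply by the base once.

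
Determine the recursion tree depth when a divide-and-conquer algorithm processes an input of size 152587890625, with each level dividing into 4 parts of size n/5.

For divide and conquer with division factor 5:

Problem sizes at each level:
Level 0: 152587890625
Level 1: 30517578125
Level 2: 6103515625
Level 3: 1220703125
Level 4: 244140625
Level 5: 48828125
Level 6: 9765625
Level 7: 1953125
Level 8: 390625
Level 9: 78125
Level 10: 15625
Level 11: 3125
Level 12: 625
Level 13: 125
Level 14: 25
Level 15: 5
Level 16: 1

The root is level 0 and the size-1 base case is level 16 (the tree spans levels 0 through 16, i.e. 17 levels counting the root), so the depth is the number of divisions: log_5(152587890625) = 16

The recursion tree depth is log_5(152587890625) = 16. At each level, the problem size is divided by 5, so it takes 16 divisions to reduce to a base case of size 1. The algorithm makes 4 recursive calls at each level.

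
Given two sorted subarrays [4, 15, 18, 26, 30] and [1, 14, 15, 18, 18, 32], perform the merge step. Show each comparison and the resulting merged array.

Merging process:

Compare 4 vs 1: take 1 from right. Merged: [1]
Compare 4 vs 14: take 4 from left. Merged: [1, 4]
Compare 15 vs 14: take 14 from right. Merged: [1, 4, 14]
Compare 15 vs 15: take 15 from left. Merged: [1, 4, 14, 15]
Compare 18 vs 15: take 15 from right. Merged: [1, 4, 14, 15, 15]
Compare 18 vs 18: take 18 from left. Merged: [1, 4, 14, 15, 15, 18]
Compare 26 vs 18: take 18 from right. Merged: [1, 4, 14, 15, 15, 18, 18]
Compare 26 vs 18: take 18 from right. Merged: [1, 4, 14, 15, 15, 18, 18, 18]
Compare 26 vs 32: take 26 from left. Merged: [1, 4, 14, 15, 15, 18, 18, 18, 26]
Compare 30 vs 32: take 30 from left. Merged: [1, 4, 14, 15, 15, 18, 18, 18, 26, 30]
Append remaining from right: [32]. Merged: [1, 4, 14, 15, 15, 18, 18, 18, 26, 30, 32]

Final merged array: [1, 4, 14, 15, 15, 18, 18, 18, 26, 30, 32]
Total comparisons: 10

The merged array is [1, 4, 14, 15, 15, 18, 18, 18, 26, 30, 32], requiring 10 comparisons. The merge step runs in O(n) time where n is the total number of elements.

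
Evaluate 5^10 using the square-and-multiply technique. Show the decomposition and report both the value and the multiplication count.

Computing 5^10 by squaring (build up from 5^1; each line after the first costs one multiplication):

5^1 = 5
5^2 = (5^1)^2 = 5^2 = 25
5^4 = (5^2)^2 = 25^2 = 625
5^5 = 5 * 5^4 = 5 * 625 = 3125
5^10 = (5^5)^2 = 3125^2 = 9765625

Result: 9765625
Multiplications needed: 4 (4 lines after 5^1)

5^10 = 9765625. Using exponentiation by squaring, this requires 4 multiplications. The key idea: if the exponent is even, square the half-power; if odd, multiply by the base once.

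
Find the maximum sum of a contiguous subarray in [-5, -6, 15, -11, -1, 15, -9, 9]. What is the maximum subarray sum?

Using Kadane's algorithm on [-5, -6, 15, -11, -1, 15, -9, 9]:

Scanning through the array:
Position 1 (value -6): max_ending_here = -6, max_so_far = -5
Position 2 (value 15): max_ending_here = 15, max_so_far = 15
Position 3 (value -11): max_ending_here = 4, max_so_far = 15
Position 4 (value -1): max_ending_here = 3, max_so_far = 15
Position 5 (value 15): max_ending_here = 18, max_so_far = 18
Position 6 (value -9): max_ending_here = 9, max_so_far = 18
Position 7 (value 9): max_ending_here = 18, max_so_far = 18

Maximum subarray: [15, -11, -1, 15]
Maximum sum: 18

The maximum subarray is [15, -11, -1, 15] with sum 18. This subarray runs from index 2 to index 5.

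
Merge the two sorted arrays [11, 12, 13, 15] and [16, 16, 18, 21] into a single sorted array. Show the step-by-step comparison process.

Merging process:

Compare 11 vs 16: take 11 from left. Merged: [11]
Compare 12 vs 16: take 12 from left. Merged: [11, 12]
Compare 13 vs 16: take 13 from left. Merged: [11, 12, 13]
Compare 15 vs 16: take 15 from left. Merged: [11, 12, 13, 15]
Append remaining from right: [16, 16, 18, 21]. Merged: [11, 12, 13, 15, 16, 16, 18, 21]

Final merged array: [11, 12, 13, 15, 16, 16, 18, 21]
Total comparisons: 4

The merged array is [11, 12, 13, 15, 16, 16, 18, 21], requiring 4 comparisons. The merge step runs in O(n) time where n is the total number of elements.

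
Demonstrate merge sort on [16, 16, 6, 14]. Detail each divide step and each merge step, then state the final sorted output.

Merge sort trace:

Split: [16, 16, 6, 14] -> [16, 16] and [6, 14]
  Split: [16, 16] -> [16] and [16]
  Merge: [16] + [16] -> [16, 16]
  Split: [6, 14] -> [6] and [14]
  Merge: [6] + [14] -> [6, 14]
Merge: [16, 16] + [6, 14] -> [6, 14, 16, 16]

Final sorted array: [6, 14, 16, 16]

The merge sort proceeds by recursively splitting the array and merging sorted halves.
After all merges, the sorted array is [6, 14, 16, 16].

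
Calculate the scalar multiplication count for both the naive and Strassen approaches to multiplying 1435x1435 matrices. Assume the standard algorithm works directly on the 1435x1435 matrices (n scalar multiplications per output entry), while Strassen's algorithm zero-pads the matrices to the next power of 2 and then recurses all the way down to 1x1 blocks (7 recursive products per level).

Matrix multiplication for 1435x1435 matrices:

Strassen's algorithm requires power-of-2 dimensions. Pad 1435x1435 to 2048x2048 (next power of 2).

Standard algorithm: 1435^3 = 2954987875 multiplications
Strassen's algorithm: 7^(log2(2048)) = 7^11 = 1977326743 multiplications
Savings: 2954987875 - 1977326743 = 977661132 multiplications

Standard: 2954987875 multiplications (1435^3). Strassen: 1977326743 multiplications (7^11, after padding to 2048x2048). Strassen reduces 8 recursive multiplications to 7 at each level.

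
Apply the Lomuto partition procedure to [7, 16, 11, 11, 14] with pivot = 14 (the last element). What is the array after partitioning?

Lomuto partition with pivot = 14:

Initial array: [7, 16, 11, 11, 14]

arr[0]=7 <= 14: swap with position 0, array becomes [7, 16, 11, 11, 14]
arr[1]=16 > 14: no swap
arr[2]=11 <= 14: swap with position 1, array becomes [7, 11, 16, 11, 14]
arr[3]=11 <= 14: swap with position 2, array becomes [7, 11, 11, 16, 14]

Place pivot at position 3: [7, 11, 11, 14, 16]
Pivot position: 3

After partitioning with pivot 14, the array becomes [7, 11, 11, 14, 16]. The pivot is placed at index 3. All elements to the left of the pivot are <= 14, and all elements to the right are > 14.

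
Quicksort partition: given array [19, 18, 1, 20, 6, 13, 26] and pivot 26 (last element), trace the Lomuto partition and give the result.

Lomuto partition with pivot = 26:

Initial array: [19, 18, 1, 20, 6, 13, 26]

arr[0]=19 <= 26: swap with position 0, array becomes [19, 18, 1, 20, 6, 13, 26]
arr[1]=18 <= 26: swap with position 1, array becomes [19, 18, 1, 20, 6, 13, 26]
arr[2]=1 <= 26: swap with position 2, array becomes [19, 18, 1, 20, 6, 13, 26]
arr[3]=20 <= 26: swap with position 3, array becomes [19, 18, 1, 20, 6, 13, 26]
arr[4]=6 <= 26: swap with position 4, array becomes [19, 18, 1, 20, 6, 13, 26]
arr[5]=13 <= 26: swap with position 5, array becomes [19, 18, 1, 20, 6, 13, 26]

Place pivot at position 6: [19, 18, 1, 20, 6, 13, 26]
Pivot position: 6

After partitioning with pivot 26, the array becomes [19, 18, 1, 20, 6, 13, 26]. The pivot is placed at index 6. All elements to the left of the pivot are <= 26, and all elements to the right are > 26.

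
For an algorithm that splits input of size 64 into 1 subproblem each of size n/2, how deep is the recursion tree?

For divide and conquer with division factor 2:

Problem sizes at each level:
Level 0: 64
Level 1: 32
Level 2: 16
Level 3: 8
Level 4: 4
Level 5: 2
Level 6: 1

The root is level 0 and the size-1 base case is level 6 (the tree spans levels 0 through 6, i.e. 7 levels counting the root), so the depth is the number of divisions: log_2(64) = 6

The recursion tree depth is log_2(64) = 6. At each level, the problem size is divided by 2, so it takes 6 divisions to reduce to a base case of size 1. The algorithm makes 1 recursive call at each level.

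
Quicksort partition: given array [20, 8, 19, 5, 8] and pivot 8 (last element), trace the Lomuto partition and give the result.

Lomuto partition with pivot = 8:

Initial array: [20, 8, 19, 5, 8]

arr[0]=20 > 8: no swap
arr[1]=8 <= 8: swap with position 0, array becomes [8, 20, 19, 5, 8]
arr[2]=19 > 8: no swap
arr[3]=5 <= 8: swap with position 1, array becomes [8, 5, 19, 20, 8]

Place pivot at position 2: [8, 5, 8, 20, 19]
Pivot position: 2

After partitioning with pivot 8, the array becomes [8, 5, 8, 20, 19]. The pivot is placed at index 2. All elements to the left of the pivot are <= 8, and all elements to the right are > 8.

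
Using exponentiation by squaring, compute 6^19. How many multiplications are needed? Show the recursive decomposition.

Computing 6^19 by squaring (build up from 6^1; each line after the first costs one multiplication):

6^1 = 6
6^2 = (6^1)^2 = 6^2 = 36
6^4 = (6^2)^2 = 36^2 = 1296
6^8 = (6^4)^2 = 1296^2 = 1679616
6^9 = 6 * 6^8 = 6 * 1679616 = 10077696
6^18 = (6^9)^2 = 10077696^2 = 101559956668416
6^19 = 6 * 6^18 = 6 * 101559956668416 = 609359740010496

Result: 609359740010496
Multiplications needed: 6 (6 lines after 6^1)

6^19 = 609359740010496. Using exponentiation by squaring, this requires 6 multiplications. The key idea: if the exponent is even, square the half-power; if odd, multiply by the base once.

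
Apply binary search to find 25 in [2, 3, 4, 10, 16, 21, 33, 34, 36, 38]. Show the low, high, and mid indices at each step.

Binary search for 25 in [2, 3, 4, 10, 16, 21, 33, 34, 36, 38]:

lo=0, hi=9, mid=4, arr[mid]=16 -> 16 < 25, search right half
lo=5, hi=9, mid=7, arr[mid]=34 -> 34 > 25, search left half
lo=5, hi=6, mid=5, arr[mid]=21 -> 21 < 25, search right half
lo=6, hi=6, mid=6, arr[mid]=33 -> 33 > 25, search left half
lo=6 > hi=5, target 25 not found

Binary search determines that 25 is not in the array after 4 comparisons. The search space was exhausted without finding the target.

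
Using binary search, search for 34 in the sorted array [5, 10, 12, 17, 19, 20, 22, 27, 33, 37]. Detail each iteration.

Binary search for 34 in [5, 10, 12, 17, 19, 20, 22, 27, 33, 37]:

lo=0, hi=9, mid=4, arr[mid]=19 -> 19 < 34, search right half
lo=5, hi=9, mid=7, arr[mid]=27 -> 27 < 34, search right half
lo=8, hi=9, mid=8, arr[mid]=33 -> 33 < 34, search right half
lo=9, hi=9, mid=9, arr[mid]=37 -> 37 > 34, search left half
lo=9 > hi=8, target 34 not found

Binary search determines that 34 is not in the array after 4 comparisons. The search space was exhausted without finding the target.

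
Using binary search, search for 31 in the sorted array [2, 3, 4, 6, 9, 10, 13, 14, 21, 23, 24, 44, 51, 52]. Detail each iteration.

Binary search for 31 in [2, 3, 4, 6, 9, 10, 13, 14, 21, 23, 24, 44, 51, 52]:

lo=0, hi=13, mid=6, arr[mid]=13 -> 13 < 31, search right half
lo=7, hi=13, mid=10, arr[mid]=24 -> 24 < 31, search right half
lo=11, hi=13, mid=12, arr[mid]=51 -> 51 > 31, search left half
lo=11, hi=11, mid=11, arr[mid]=44 -> 44 > 31, search left half
lo=11 > hi=10, target 31 not found

Binary search determines that 31 is not in the array after 4 comparisons. The search space was exhausted without finding the target.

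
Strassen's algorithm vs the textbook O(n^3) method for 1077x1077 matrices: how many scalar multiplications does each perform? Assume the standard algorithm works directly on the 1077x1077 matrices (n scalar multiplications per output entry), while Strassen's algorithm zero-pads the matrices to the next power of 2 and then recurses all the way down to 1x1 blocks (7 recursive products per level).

Matrix multiplication for 1077x1077 matrices:

Strassen's algorithm requires power-of-2 dimensions. Pad 1077x1077 to 2048x2048 (next power of 2).

Standard algorithm: 1077^3 = 1249243533 multiplications
Strassen's algorithm: 7^(log2(2048)) = 7^11 = 1977326743 multiplications
Difference: 1249243533 - 1977326743 = -728083210 (Strassen uses MORE here due to padding overhead — for small or just-over-power-of-2 n, padding can outweigh the per-level savings)

Standard: 1249243533 multiplications (1077^3). Strassen: 1977326743 multiplications (7^11, after padding to 2048x2048). Strassen reduces 8 recursive multiplications to 7 at each level.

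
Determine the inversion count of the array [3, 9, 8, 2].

Finding inversions in [3, 9, 8, 2]:

(0, 3): arr[0]=3 > arr[3]=2
(1, 2): arr[1]=9 > arr[2]=8
(1, 3): arr[1]=9 > arr[3]=2
(2, 3): arr[2]=8 > arr[3]=2

Total inversions: 4

The array has 4 inversion(s): (0,3), (1,2), (1,3), (2,3). Each pair (i,j) satisfies i < j and arr[i] > arr[j].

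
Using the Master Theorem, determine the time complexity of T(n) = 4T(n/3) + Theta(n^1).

Master Theorem for T(n) = 4T(n/3) + O(n^1):

a = 4, b = 3, c = 1
log_b(a) = log_3(4) = 1.2619

Case 1: c = 1 < log_3(4) = 1.2619
T(n) = O(n^(log_3 4))

For T(n) = 4T(n/3) + O(n^1): log_3(4) = 1.2619. This is Case 1 of the Master Theorem (c < log_b(a), work dominated by leaves), giving O(n^(log_3 4)).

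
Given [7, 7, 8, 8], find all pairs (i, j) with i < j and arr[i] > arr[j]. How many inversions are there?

Finding inversions in [7, 7, 8, 8]:


Total inversions: 0

The array has 0 inversions. It is already sorted.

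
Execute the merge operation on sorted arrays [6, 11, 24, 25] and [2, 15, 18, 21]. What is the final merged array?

Merging process:

Compare 6 vs 2: take 2 from right. Merged: [2]
Compare 6 vs 15: take 6 from left. Merged: [2, 6]
Compare 11 vs 15: take 11 from left. Merged: [2, 6, 11]
Compare 24 vs 15: take 15 from right. Merged: [2, 6, 11, 15]
Compare 24 vs 18: take 18 from right. Merged: [2, 6, 11, 15, 18]
Compare 24 vs 21: take 21 from right. Merged: [2, 6, 11, 15, 18, 21]
Append remaining from left: [24, 25]. Merged: [2, 6, 11, 15, 18, 21, 24, 25]

Final merged array: [2, 6, 11, 15, 18, 21, 24, 25]
Total comparisons: 6

The merged array is [2, 6, 11, 15, 18, 21, 24, 25], requiring 6 comparisons. The merge step runs in O(n) time where n is the total number of elements.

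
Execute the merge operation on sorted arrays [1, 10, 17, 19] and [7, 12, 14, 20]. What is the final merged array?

Merging process:

Compare 1 vs 7: take 1 from left. Merged: [1]
Compare 10 vs 7: take 7 from right. Merged: [1, 7]
Compare 10 vs 12: take 10 from left. Merged: [1, 7, 10]
Compare 17 vs 12: take 12 from right. Merged: [1, 7, 10, 12]
Compare 17 vs 14: take 14 from right. Merged: [1, 7, 10, 12, 14]
Compare 17 vs 20: take 17 from left. Merged: [1, 7, 10, 12, 14, 17]
Compare 19 vs 20: take 19 from left. Merged: [1, 7, 10, 12, 14, 17, 19]
Append remaining from right: [20]. Merged: [1, 7, 10, 12, 14, 17, 19, 20]

Final merged array: [1, 7, 10, 12, 14, 17, 19, 20]
Total comparisons: 7

The merged array is [1, 7, 10, 12, 14, 17, 19, 20], requiring 7 comparisons. The merge step runs in O(n) time where n is the total number of elements.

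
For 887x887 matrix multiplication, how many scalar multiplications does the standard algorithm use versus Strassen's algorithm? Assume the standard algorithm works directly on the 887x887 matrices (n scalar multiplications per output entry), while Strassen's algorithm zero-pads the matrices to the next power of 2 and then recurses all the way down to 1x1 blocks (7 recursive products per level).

Matrix multiplication for 887x887 matrices:

Strassen's algorithm requires power-of-2 dimensions. Pad 887x887 to 1024x1024 (next power of 2).

Standard algorithm: 887^3 = 697864103 multiplications
Strassen's algorithm: 7^(log2(1024)) = 7^10 = 282475249 multiplications
Savings: 697864103 - 282475249 = 415388854 multiplications

Standard: 697864103 multiplications (887^3). Strassen: 282475249 multiplications (7^10, after padding to 1024x1024). Strassen reduces 8 recursive multiplications to 7 at each level.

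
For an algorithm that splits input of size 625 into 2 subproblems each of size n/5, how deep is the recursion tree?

For divide and conquer with division factor 5:

Problem sizes at each level:
Level 0: 625
Level 1: 125
Level 2: 25
Level 3: 5
Level 4: 1

The root is level 0 and the size-1 base case is level 4 (the tree spans levels 0 through 4, i.e. 5 levels counting the root), so the depth is the number of divisions: log_5(625) = 4

The recursion tree depth is log_5(625) = 4. At each level, the problem size is divided by 5, so it takes 4 divisions to reduce to a base case of size 1. The algorithm makes 2 recursive calls at each level.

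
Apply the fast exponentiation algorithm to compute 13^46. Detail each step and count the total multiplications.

Computing 13^46 by squaring (build up from 13^1; each line after the first costs one multiplication):

13^1 = 13
13^2 = (13^1)^2 = 13^2 = 169
13^4 = (13^2)^2 = 169^2 = 28561
13^5 = 13 * 13^4 = 13 * 28561 = 371293
13^10 = (13^5)^2 = 371293^2 = 137858491849
13^11 = 13 * 13^10 = 13 * 137858491849 = 1792160394037
13^22 = (13^11)^2 = 1792160394037^2 = 3211838877954855105157369
13^23 = 13 * 13^22 = 13 * 3211838877954855105157369 = 41753905413413116367045797
13^46 = (13^23)^2 = 41753905413413116367045797^2 = 1743388617272249143997555461487119439669521095365209

Result: 1743388617272249143997555461487119439669521095365209
Multiplications needed: 8 (8 lines after 13^1)

13^46 = 1743388617272249143997555461487119439669521095365209. Using exponentiation by squaring, this requires 8 multiplications. The key idea: if the exponent is even, square the half-power; if odd, multiply by the base once.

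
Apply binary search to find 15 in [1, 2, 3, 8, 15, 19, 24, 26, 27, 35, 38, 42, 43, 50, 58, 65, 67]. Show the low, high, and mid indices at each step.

Binary search for 15 in [1, 2, 3, 8, 15, 19, 24, 26, 27, 35, 38, 42, 43, 50, 58, 65, 67]:

lo=0, hi=16, mid=8, arr[mid]=27 -> 27 > 15, search left half
lo=0, hi=7, mid=3, arr[mid]=8 -> 8 < 15, search right half
lo=4, hi=7, mid=5, arr[mid]=19 -> 19 > 15, search left half
lo=4, hi=4, mid=4, arr[mid]=15 -> Found target at index 4!

Binary search finds 15 at index 4 after 4 comparisons. The search repeatedly halves the search space by comparing with the middle element.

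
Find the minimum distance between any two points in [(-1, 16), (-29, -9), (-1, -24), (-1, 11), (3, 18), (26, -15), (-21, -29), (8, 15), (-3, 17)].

Computing all pairwise distances among 9 points:

d((-1, 16), (-29, -9)) = 37.5366
d((-1, 16), (-1, -24)) = 40.0
d((-1, 16), (-1, 11)) = 5.0
d((-1, 16), (3, 18)) = 4.4721
d((-1, 16), (26, -15)) = 41.1096
d((-1, 16), (-21, -29)) = 49.2443
d((-1, 16), (8, 15)) = 9.0554
d((-1, 16), (-3, 17)) = 2.2361 <-- minimum
d((-29, -9), (-1, -24)) = 31.7648
d((-29, -9), (-1, 11)) = 34.4093
d((-29, -9), (3, 18)) = 41.8688
d((-29, -9), (26, -15)) = 55.3263
d((-29, -9), (-21, -29)) = 21.5407
d((-29, -9), (8, 15)) = 44.1022
d((-29, -9), (-3, 17)) = 36.7696
d((-1, -24), (-1, 11)) = 35.0
d((-1, -24), (3, 18)) = 42.19
d((-1, -24), (26, -15)) = 28.4605
d((-1, -24), (-21, -29)) = 20.6155
d((-1, -24), (8, 15)) = 40.025
d((-1, -24), (-3, 17)) = 41.0488
d((-1, 11), (3, 18)) = 8.0623
d((-1, 11), (26, -15)) = 37.4833
d((-1, 11), (-21, -29)) = 44.7214
d((-1, 11), (8, 15)) = 9.8489
d((-1, 11), (-3, 17)) = 6.3246
d((3, 18), (26, -15)) = 40.2244
d((3, 18), (-21, -29)) = 52.7731
d((3, 18), (8, 15)) = 5.831
d((3, 18), (-3, 17)) = 6.0828
d((26, -15), (-21, -29)) = 49.0408
d((26, -15), (8, 15)) = 34.9857
d((26, -15), (-3, 17)) = 43.1856
d((-21, -29), (8, 15)) = 52.6972
d((-21, -29), (-3, 17)) = 49.3964
d((8, 15), (-3, 17)) = 11.1803

Closest pair: (-1, 16) and (-3, 17) with distance 2.2361

The closest pair is (-1, 16) and (-3, 17) with Euclidean distance 2.2361. For 9 points, brute-force pairwise comparison is shown above. For large n, the divide-and-conquer algorithm (sort by x, recurse on halves, check the dividing strip) achieves O(n log n).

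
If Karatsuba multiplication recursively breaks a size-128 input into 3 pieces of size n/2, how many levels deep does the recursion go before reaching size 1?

For divide and conquer with division factor 2:

Problem sizes at each level:
Level 0: 128
Level 1: 64
Level 2: 32
Level 3: 16
Level 4: 8
Level 5: 4
Level 6: 2
Level 7: 1

The root is level 0 and the size-1 base case is level 7 (the tree spans levels 0 through 7, i.e. 8 levels counting the root), so the depth is the number of divisions: log_2(128) = 7

The recursion tree depth is log_2(128) = 7. At each level, the problem size is divided by 2, so it takes 7 divisions to reduce to a base case of size 1. The algorithm makes 3 recursive calls at each level.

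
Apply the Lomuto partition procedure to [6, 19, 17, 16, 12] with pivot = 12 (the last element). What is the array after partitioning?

Lomuto partition with pivot = 12:

Initial array: [6, 19, 17, 16, 12]

arr[0]=6 <= 12: swap with position 0, array becomes [6, 19, 17, 16, 12]
arr[1]=19 > 12: no swap
arr[2]=17 > 12: no swap
arr[3]=16 > 12: no swap

Place pivot at position 1: [6, 12, 17, 16, 19]
Pivot position: 1

After partitioning with pivot 12, the array becomes [6, 12, 17, 16, 19]. The pivot is placed at index 1. All elements to the left of the pivot are <= 12, and all elements to the right are > 12.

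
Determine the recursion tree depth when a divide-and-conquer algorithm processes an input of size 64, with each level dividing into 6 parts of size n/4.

For divide and conquer with division factor 4:

Problem sizes at each level:
Level 0: 64
Level 1: 16
Level 2: 4
Level 3: 1

The root is level 0 and the size-1 base case is level 3 (the tree spans levels 0 through 3, i.e. 4 levels counting the root), so the depth is the number of divisions: log_4(64) = 3

The recursion tree depth is log_4(64) = 3. At each level, the problem size is divided by 4, so it takes 3 divisions to reduce to a base case of size 1. The algorithm makes 6 recursive calls at each level.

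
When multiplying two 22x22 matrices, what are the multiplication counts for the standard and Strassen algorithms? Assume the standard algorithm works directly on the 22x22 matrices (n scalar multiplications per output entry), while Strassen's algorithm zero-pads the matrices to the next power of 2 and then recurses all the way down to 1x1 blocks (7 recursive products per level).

Matrix multiplication for 22x22 matrices:

Strassen's algorithm requires power-of-2 dimensions. Pad 22x22 to 32x32 (next power of 2).

Standard algorithm: 22^3 = 10648 multiplications
Strassen's algorithm: 7^(log2(32)) = 7^5 = 16807 multiplications
Difference: 10648 - 16807 = -6159 (Strassen uses MORE here due to padding overhead — for small or just-over-power-of-2 n, padding can outweigh the per-level savings)

Standard: 10648 multiplications (22^3). Strassen: 16807 multiplications (7^5, after padding to 32x32). Strassen reduces 8 recursive multiplications to 7 at each level.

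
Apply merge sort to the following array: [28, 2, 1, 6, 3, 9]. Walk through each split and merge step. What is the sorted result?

Merge sort trace:

Split: [28, 2, 1, 6, 3, 9] -> [28, 2, 1] and [6, 3, 9]
  Split: [28, 2, 1] -> [28] and [2, 1]
    Split: [2, 1] -> [2] and [1]
    Merge: [2] + [1] -> [1, 2]
  Merge: [28] + [1, 2] -> [1, 2, 28]
  Split: [6, 3, 9] -> [6] and [3, 9]
    Split: [3, 9] -> [3] and [9]
    Merge: [3] + [9] -> [3, 9]
  Merge: [6] + [3, 9] -> [3, 6, 9]
Merge: [1, 2, 28] + [3, 6, 9] -> [1, 2, 3, 6, 9, 28]

Final sorted array: [1, 2, 3, 6, 9, 28]

The merge sort proceeds by recursively splitting the array and merging sorted halves.
After all merges, the sorted array is [1, 2, 3, 6, 9, 28].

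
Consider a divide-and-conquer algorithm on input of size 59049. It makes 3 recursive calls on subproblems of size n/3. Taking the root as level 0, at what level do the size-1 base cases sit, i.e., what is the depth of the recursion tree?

For divide and conquer with division factor 3:

Problem sizes at each level:
Level 0: 59049
Level 1: 19683
Level 2: 6561
Level 3: 2187
Level 4: 729
Level 5: 243
Level 6: 81
Level 7: 27
Level 8: 9
Level 9: 3
Level 10: 1

The root is level 0 and the size-1 base case is level 10 (the tree spans levels 0 through 10, i.e. 11 levels counting the root), so the depth is the number of divisions: log_3(59049) = 10

The recursion tree depth is log_3(59049) = 10. At each level, the problem size is divided by 3, so it takes 10 divisions to reduce to a base case of size 1. The algorithm makes 3 recursive calls at each level.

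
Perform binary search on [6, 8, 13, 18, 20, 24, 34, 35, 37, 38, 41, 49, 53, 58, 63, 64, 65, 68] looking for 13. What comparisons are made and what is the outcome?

Binary search for 13 in [6, 8, 13, 18, 20, 24, 34, 35, 37, 38, 41, 49, 53, 58, 63, 64, 65, 68]:

lo=0, hi=17, mid=8, arr[mid]=37 -> 37 > 13, search left half
lo=0, hi=7, mid=3, arr[mid]=18 -> 18 > 13, search left half
lo=0, hi=2, mid=1, arr[mid]=8 -> 8 < 13, search right half
lo=2, hi=2, mid=2, arr[mid]=13 -> Found target at index 2!

Binary search finds 13 at index 2 after 4 comparisons. The search repeatedly halves the search space by comparing with the middle element.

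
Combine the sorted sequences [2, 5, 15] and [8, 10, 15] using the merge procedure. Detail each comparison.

Merging process:

Compare 2 vs 8: take 2 from left. Merged: [2]
Compare 5 vs 8: take 5 from left. Merged: [2, 5]
Compare 15 vs 8: take 8 from right. Merged: [2, 5, 8]
Compare 15 vs 10: take 10 from right. Merged: [2, 5, 8, 10]
Compare 15 vs 15: take 15 from left. Merged: [2, 5, 8, 10, 15]
Append remaining from right: [15]. Merged: [2, 5, 8, 10, 15, 15]

Final merged array: [2, 5, 8, 10, 15, 15]
Total comparisons: 5

The merged array is [2, 5, 8, 10, 15, 15], requiring 5 comparisons. The merge step runs in O(n) time where n is the total number of elements.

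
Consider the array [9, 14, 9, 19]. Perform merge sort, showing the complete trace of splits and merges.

Merge sort trace:

Split: [9, 14, 9, 19] -> [9, 14] and [9, 19]
  Split: [9, 14] -> [9] and [14]
  Merge: [9] + [14] -> [9, 14]
  Split: [9, 19] -> [9] and [19]
  Merge: [9] + [19] -> [9, 19]
Merge: [9, 14] + [9, 19] -> [9, 9, 14, 19]

Final sorted array: [9, 9, 14, 19]

The merge sort proceeds by recursively splitting the array and merging sorted halves.
After all merges, the sorted array is [9, 9, 14, 19].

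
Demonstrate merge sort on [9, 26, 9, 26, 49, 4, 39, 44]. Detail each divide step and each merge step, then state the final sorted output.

Merge sort trace:

Split: [9, 26, 9, 26, 49, 4, 39, 44] -> [9, 26, 9, 26] and [49, 4, 39, 44]
  Split: [9, 26, 9, 26] -> [9, 26] and [9, 26]
    Split: [9, 26] -> [9] and [26]
    Merge: [9] + [26] -> [9, 26]
    Split: [9, 26] -> [9] and [26]
    Merge: [9] + [26] -> [9, 26]
  Merge: [9, 26] + [9, 26] -> [9, 9, 26, 26]
  Split: [49, 4, 39, 44] -> [49, 4] and [39, 44]
    Split: [49, 4] -> [49] and [4]
    Merge: [49] + [4] -> [4, 49]
    Split: [39, 44] -> [39] and [44]
    Merge: [39] + [44] -> [39, 44]
  Merge: [4, 49] + [39, 44] -> [4, 39, 44, 49]
Merge: [9, 9, 26, 26] + [4, 39, 44, 49] -> [4, 9, 9, 26, 26, 39, 44, 49]

Final sorted array: [4, 9, 9, 26, 26, 39, 44, 49]

The merge sort proceeds by recursively splitting the array and merging sorted halves.
After all merges, the sorted array is [4, 9, 9, 26, 26, 39, 44, 49].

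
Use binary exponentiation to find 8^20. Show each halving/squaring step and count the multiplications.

Computing 8^20 by squaring (build up from 8^1; each line after the first costs one multiplication):

8^1 = 8
8^2 = (8^1)^2 = 8^2 = 64
8^4 = (8^2)^2 = 64^2 = 4096
8^5 = 8 * 8^4 = 8 * 4096 = 32768
8^10 = (8^5)^2 = 32768^2 = 1073741824
8^20 = (8^10)^2 = 1073741824^2 = 1152921504606846976

Result: 1152921504606846976
Multiplications needed: 5 (5 lines after 8^1)

8^20 = 1152921504606846976. Using exponentiation by squaring, this requires 5 multiplications. The key idea: if the exponent is even, square the half-power; if odd, multiply by the base once.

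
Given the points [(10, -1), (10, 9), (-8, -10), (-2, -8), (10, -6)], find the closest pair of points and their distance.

Computing all pairwise distances among 5 points:

d((10, -1), (10, 9)) = 10.0
d((10, -1), (-8, -10)) = 20.1246
d((10, -1), (-2, -8)) = 13.8924
d((10, -1), (10, -6)) = 5.0 <-- minimum
d((10, 9), (-8, -10)) = 26.1725
d((10, 9), (-2, -8)) = 20.8087
d((10, 9), (10, -6)) = 15.0
d((-8, -10), (-2, -8)) = 6.3246
d((-8, -10), (10, -6)) = 18.4391
d((-2, -8), (10, -6)) = 12.1655

Closest pair: (10, -1) and (10, -6) with distance 5.0

The closest pair is (10, -1) and (10, -6) with Euclidean distance 5.0. For 5 points, brute-force pairwise comparison is shown above. For large n, the divide-and-conquer algorithm (sort by x, recurse on halves, check the dividing strip) achieves O(n log n).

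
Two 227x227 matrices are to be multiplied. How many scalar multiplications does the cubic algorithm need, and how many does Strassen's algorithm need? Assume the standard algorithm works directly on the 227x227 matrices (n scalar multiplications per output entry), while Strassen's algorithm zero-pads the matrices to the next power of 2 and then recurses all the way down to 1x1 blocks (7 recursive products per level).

Matrix multiplication for 227x227 matrices:

Strassen's algorithm requires power-of-2 dimensions. Pad 227x227 to 256x256 (next power of 2).

Standard algorithm: 227^3 = 11697083 multiplications
Strassen's algorithm: 7^(log2(256)) = 7^8 = 5764801 multiplications
Savings: 11697083 - 5764801 = 5932282 multiplications

Standard: 11697083 multiplications (227^3). Strassen: 5764801 multiplications (7^8, after padding to 256x256). Strassen reduces 8 recursive multiplications to 7 at each level.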